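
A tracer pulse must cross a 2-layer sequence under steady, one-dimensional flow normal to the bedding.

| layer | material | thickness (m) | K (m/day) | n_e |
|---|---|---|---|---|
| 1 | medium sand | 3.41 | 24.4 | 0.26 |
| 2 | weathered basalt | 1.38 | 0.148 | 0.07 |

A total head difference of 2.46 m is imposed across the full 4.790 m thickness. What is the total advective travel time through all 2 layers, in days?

3.78

With flow normal to the layers, continuity requires the same specific discharge q through every layer.
Σ(b_i/K_i) = 3.41/24.4 + 1.38/0.148 = 9.464 d.
q = Δh / Σ(b_i/K_i) = 2.46 / 9.464 = 0.2599 m/day.
In each layer the seepage velocity is v_i = q/n_i, so the layer transit time is t_i = b_i·n_i / q:
  layer 1 (medium sand): t_1 = 3.41 × 0.26 / 0.2599 = 3.411 d
  layer 2 (weathered basalt): t_2 = 1.38 × 0.07 / 0.2599 = 0.3716 d
Total t = Σ t_i = 3.783 days.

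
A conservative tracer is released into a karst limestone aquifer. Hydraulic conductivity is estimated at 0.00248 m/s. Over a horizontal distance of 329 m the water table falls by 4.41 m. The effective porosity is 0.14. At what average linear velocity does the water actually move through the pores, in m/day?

20.5

Convert K: 0.00248 m/s × 86400 = 214.3 m/day.
Hydraulic gradient i = Δh / L = 4.41 / 329 = 0.01340.
Darcy flux q = K · i = 214.3 × 0.01340 = 2.872 m/day.
Seepage velocity v = q / n_e = 2.872 / 0.14 = 20.52 m/day.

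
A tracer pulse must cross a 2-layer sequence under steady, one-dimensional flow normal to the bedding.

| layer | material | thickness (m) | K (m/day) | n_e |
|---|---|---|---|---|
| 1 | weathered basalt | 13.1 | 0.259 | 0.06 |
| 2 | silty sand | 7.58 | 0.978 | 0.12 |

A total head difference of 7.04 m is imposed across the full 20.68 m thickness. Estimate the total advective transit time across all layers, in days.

14.0

With flow normal to the layers, continuity requires the same specific discharge q through every layer.
Σ(b_i/K_i) = 13.1/0.259 + 7.58/0.978 = 58.33 d.
q = Δh / Σ(b_i/K_i) = 7.04 / 58.33 = 0.1207 m/day.
In each layer the seepage velocity is v_i = q/n_i, so the layer transit time is t_i = b_i·n_i / q:
  layer 1 (weathered basalt): t_1 = 13.1 × 0.06 / 0.1207 = 6.512 d
  layer 2 (silty sand): t_2 = 7.58 × 0.12 / 0.1207 = 7.536 d
Total t = Σ t_i = 14.05 days.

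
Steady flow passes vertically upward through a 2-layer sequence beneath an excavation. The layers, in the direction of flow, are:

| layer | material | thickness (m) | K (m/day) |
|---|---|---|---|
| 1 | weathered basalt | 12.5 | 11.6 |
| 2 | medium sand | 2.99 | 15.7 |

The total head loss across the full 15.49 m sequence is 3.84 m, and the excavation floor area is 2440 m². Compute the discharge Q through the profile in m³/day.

7390

Flow is perpendicular to layering, so the layers act in series and the equivalent K is the thickness-weighted harmonic mean.
Total thickness L = 12.5 + 2.99 = 15.49 m.
Σ(b_i/K_i) = 12.5/11.6 + 2.99/15.7 = 1.268 d.
K_eq = L / Σ(b_i/K_i) = 15.49 / 1.268 = 12.22 m/day.
Q = K_eq · A · (Δh/L) = 12.22 × 2440 × (3.84/15.49) = 7389 m³/day.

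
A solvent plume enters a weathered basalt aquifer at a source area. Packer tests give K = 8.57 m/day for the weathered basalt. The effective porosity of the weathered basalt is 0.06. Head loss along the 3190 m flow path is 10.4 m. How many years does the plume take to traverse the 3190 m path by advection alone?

Hydraulic gradient i = Δh / L = 10.4 / 3190 = 0.003260.
Darcy flux q = K · i = 8.570 × 0.003260 = 0.02794 m/day.
Seepage velocity v = q / n_e = 0.02794 / 0.06 = 0.4657 m/day.
Travel time t = L / v = 3190 / 0.4657 = 6850 days = 18.76 years.

18.8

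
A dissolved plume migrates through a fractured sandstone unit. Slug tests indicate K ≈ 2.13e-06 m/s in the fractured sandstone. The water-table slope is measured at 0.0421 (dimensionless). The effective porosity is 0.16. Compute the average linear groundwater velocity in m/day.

0.0484

Convert K: 2.13e-06 m/s × 86400 = 0.1840 m/day.
Hydraulic gradient i = 0.0421.
Darcy flux q = K · i = 0.1840 × 0.04210 = 0.007748 m/day.
Seepage velocity v = q / n_e = 0.007748 / 0.16 = 0.04842 m/day.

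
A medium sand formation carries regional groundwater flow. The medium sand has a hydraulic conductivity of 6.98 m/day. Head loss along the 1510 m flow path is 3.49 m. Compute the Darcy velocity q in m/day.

0.0161

Hydraulic gradient i = Δh / L = 3.49 / 1510 = 0.002311.
Specific discharge q = K · i = 6.980 × 0.002311 = 0.01613 m/day.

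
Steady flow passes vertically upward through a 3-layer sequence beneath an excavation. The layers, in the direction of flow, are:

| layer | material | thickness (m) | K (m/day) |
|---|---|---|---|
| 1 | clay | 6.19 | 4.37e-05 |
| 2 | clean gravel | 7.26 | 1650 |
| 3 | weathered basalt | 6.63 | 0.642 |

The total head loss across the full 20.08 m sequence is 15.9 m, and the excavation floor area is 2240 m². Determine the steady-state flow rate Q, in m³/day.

0.251

Flow is perpendicular to layering, so the layers act in series and the equivalent K is the thickness-weighted harmonic mean.
Total thickness L = 6.19 + 7.26 + 6.63 = 20.08 m.
Σ(b_i/K_i) = 6.19/4.37e-05 + 7.26/1650 + 6.63/0.642 = 1.417e+05 d.
K_eq = L / Σ(b_i/K_i) = 20.08 / 1.417e+05 = 0.0001417 m/day.
Q = K_eq · A · (Δh/L) = 0.0001417 × 2240 × (15.9/20.08) = 0.2514 m³/day.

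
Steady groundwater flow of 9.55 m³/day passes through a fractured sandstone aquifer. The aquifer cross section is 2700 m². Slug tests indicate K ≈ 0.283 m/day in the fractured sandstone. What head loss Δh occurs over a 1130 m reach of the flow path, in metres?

14.1

From Q = K·A·i, i = Q / (K·A) = 9.55 / (0.2830 × 2700) = 0.01250.
Head loss Δh = i · L = 0.01250 × 1130 = 14.12 m.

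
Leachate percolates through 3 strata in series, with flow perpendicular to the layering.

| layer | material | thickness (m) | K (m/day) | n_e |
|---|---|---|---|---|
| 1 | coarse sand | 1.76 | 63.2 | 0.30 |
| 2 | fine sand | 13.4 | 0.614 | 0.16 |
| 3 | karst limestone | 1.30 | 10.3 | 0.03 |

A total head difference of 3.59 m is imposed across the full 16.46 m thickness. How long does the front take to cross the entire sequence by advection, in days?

16.6

With flow normal to the layers, continuity requires the same specific discharge q through every layer.
Σ(b_i/K_i) = 1.76/63.2 + 13.4/0.614 + 1.30/10.3 = 21.98 d.
q = Δh / Σ(b_i/K_i) = 3.59 / 21.98 = 0.1633 m/day.
In each layer the seepage velocity is v_i = q/n_i, so the layer transit time is t_i = b_i·n_i / q:
  layer 1 (coarse sand): t_1 = 1.76 × 0.30 / 0.1633 = 3.232 d
  layer 2 (fine sand): t_2 = 13.4 × 0.16 / 0.1633 = 13.13 d
  layer 3 (karst limestone): t_3 = 1.30 × 0.03 / 0.1633 = 0.2388 d
Total t = Σ t_i = 16.60 days.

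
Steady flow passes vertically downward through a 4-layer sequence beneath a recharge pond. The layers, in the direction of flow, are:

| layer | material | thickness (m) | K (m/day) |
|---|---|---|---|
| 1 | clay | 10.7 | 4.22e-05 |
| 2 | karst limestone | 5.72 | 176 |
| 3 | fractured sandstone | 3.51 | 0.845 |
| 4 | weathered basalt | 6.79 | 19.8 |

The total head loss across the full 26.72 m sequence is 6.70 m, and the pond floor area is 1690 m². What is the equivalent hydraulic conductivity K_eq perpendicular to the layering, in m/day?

0.000105

Flow is perpendicular to layering, so the layers act in series and the equivalent K is the thickness-weighted harmonic mean.
Total thickness L = 10.7 + 5.72 + 3.51 + 6.79 = 26.72 m.
Σ(b_i/K_i) = 10.7/4.22e-05 + 5.72/176 + 3.51/0.845 + 6.79/19.8 = 2.536e+05 d.
K_eq = L / Σ(b_i/K_i) = 26.72 / 2.536e+05 = 0.0001054 m/day.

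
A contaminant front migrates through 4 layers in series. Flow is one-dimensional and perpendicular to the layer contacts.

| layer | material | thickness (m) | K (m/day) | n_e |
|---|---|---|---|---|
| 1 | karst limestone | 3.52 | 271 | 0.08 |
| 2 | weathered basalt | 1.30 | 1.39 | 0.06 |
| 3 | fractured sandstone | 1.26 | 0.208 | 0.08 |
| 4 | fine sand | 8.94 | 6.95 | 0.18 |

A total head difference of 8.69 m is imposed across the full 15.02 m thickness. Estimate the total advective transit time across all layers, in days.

With flow normal to the layers, continuity requires the same specific discharge q through every layer.
Σ(b_i/K_i) = 3.52/271 + 1.30/1.39 + 1.26/0.208 + 8.94/6.95 = 8.292 d.
q = Δh / Σ(b_i/K_i) = 8.69 / 8.292 = 1.048 m/day.
In each layer the seepage velocity is v_i = q/n_i, so the layer transit time is t_i = b_i·n_i / q:
  layer 1 (karst limestone): t_1 = 3.52 × 0.08 / 1.048 = 0.2687 d
  layer 2 (weathered basalt): t_2 = 1.30 × 0.06 / 1.048 = 0.07443 d
  layer 3 (fractured sandstone): t_3 = 1.26 × 0.08 / 1.048 = 0.09619 d
  layer 4 (fine sand): t_4 = 8.94 × 0.18 / 1.048 = 1.536 d
Total t = Σ t_i = 1.975 days.

1.97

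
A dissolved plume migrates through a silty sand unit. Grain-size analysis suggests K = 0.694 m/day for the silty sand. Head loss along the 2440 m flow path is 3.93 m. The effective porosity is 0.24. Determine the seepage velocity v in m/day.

Hydraulic gradient i = Δh / L = 3.93 / 2440 = 0.001611.
Darcy flux q = K · i = 0.6940 × 0.001611 = 0.001118 m/day.
Seepage velocity v = q / n_e = 0.001118 / 0.24 = 0.004657 m/day.

0.00466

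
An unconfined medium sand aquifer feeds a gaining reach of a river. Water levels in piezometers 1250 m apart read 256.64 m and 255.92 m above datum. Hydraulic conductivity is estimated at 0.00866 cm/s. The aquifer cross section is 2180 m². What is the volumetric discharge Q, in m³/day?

9.40

Convert K: 0.00866 cm/s × 864 = 7.482 m/day.
Hydraulic gradient i = (256.64 − 255.92) / 1250 = 0.72 / 1250 = 0.0005760.
Darcy's law: Q = K · A · i = 7.482 × 2180 × 0.0005760 = 9.395 m³/day.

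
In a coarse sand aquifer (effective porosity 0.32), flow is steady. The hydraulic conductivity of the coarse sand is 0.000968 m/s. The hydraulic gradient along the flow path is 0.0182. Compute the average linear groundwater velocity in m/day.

4.76

Convert K: 0.000968 m/s × 86400 = 83.64 m/day.
Hydraulic gradient i = 0.0182.
Darcy flux q = K · i = 83.64 × 0.01820 = 1.522 m/day.
Seepage velocity v = q / n_e = 1.522 / 0.32 = 4.757 m/day.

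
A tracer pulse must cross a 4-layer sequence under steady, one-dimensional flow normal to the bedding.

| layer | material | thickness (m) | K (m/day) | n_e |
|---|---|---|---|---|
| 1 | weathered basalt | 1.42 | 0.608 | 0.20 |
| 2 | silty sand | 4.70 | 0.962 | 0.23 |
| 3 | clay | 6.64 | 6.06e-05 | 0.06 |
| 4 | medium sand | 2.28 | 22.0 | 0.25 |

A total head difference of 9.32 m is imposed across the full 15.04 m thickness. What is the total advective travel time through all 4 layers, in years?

75.1

With flow normal to the layers, continuity requires the same specific discharge q through every layer.
Σ(b_i/K_i) = 1.42/0.608 + 4.70/0.962 + 6.64/6.06e-05 + 2.28/22.0 = 1.096e+05 d.
q = Δh / Σ(b_i/K_i) = 9.32 / 1.096e+05 = 8.505e-05 m/day.
In each layer the seepage velocity is v_i = q/n_i, so the layer transit time is t_i = b_i·n_i / q:
  layer 1 (weathered basalt): t_1 = 1.42 × 0.20 / 8.505e-05 = 3339 d
  layer 2 (silty sand): t_2 = 4.70 × 0.23 / 8.505e-05 = 12710 d
  layer 3 (clay): t_3 = 6.64 × 0.06 / 8.505e-05 = 4684 d
  layer 4 (medium sand): t_4 = 2.28 × 0.25 / 8.505e-05 = 6702 d
Total t = Σ t_i = 27435 days = 75.11 years.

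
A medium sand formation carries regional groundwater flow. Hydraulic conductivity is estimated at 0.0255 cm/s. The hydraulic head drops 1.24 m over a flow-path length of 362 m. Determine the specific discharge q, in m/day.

Convert K: 0.0255 cm/s × 864 = 22.03 m/day.
Hydraulic gradient i = Δh / L = 1.24 / 362 = 0.003425.
Specific discharge q = K · i = 22.03 × 0.003425 = 0.07547 m/day.

0.0755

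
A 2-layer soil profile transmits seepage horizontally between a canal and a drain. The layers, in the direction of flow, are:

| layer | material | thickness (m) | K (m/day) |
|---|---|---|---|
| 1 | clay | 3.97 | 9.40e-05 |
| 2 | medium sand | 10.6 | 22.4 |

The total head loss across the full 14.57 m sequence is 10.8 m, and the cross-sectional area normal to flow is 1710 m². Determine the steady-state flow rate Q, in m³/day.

0.437

Flow is perpendicular to layering, so the layers act in series and the equivalent K is the thickness-weighted harmonic mean.
Total thickness L = 3.97 + 10.6 = 14.57 m.
Σ(b_i/K_i) = 3.97/9.40e-05 + 10.6/22.4 = 42235 d.
K_eq = L / Σ(b_i/K_i) = 14.57 / 42235 = 0.0003450 m/day.
Q = K_eq · A · (Δh/L) = 0.0003450 × 1710 × (10.8/14.57) = 0.4373 m³/day.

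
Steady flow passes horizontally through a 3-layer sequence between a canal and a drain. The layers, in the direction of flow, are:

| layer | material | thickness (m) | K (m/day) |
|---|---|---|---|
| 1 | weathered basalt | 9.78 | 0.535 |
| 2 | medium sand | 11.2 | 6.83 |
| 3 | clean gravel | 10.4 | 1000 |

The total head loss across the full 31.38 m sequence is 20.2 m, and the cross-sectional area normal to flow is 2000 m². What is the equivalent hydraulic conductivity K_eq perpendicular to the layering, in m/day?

1.57

Flow is perpendicular to layering, so the layers act in series and the equivalent K is the thickness-weighted harmonic mean.
Total thickness L = 9.78 + 11.2 + 10.4 = 31.38 m.
Σ(b_i/K_i) = 9.78/0.535 + 11.2/6.83 + 10.4/1000 = 19.93 d.
K_eq = L / Σ(b_i/K_i) = 31.38 / 19.93 = 1.574 m/day.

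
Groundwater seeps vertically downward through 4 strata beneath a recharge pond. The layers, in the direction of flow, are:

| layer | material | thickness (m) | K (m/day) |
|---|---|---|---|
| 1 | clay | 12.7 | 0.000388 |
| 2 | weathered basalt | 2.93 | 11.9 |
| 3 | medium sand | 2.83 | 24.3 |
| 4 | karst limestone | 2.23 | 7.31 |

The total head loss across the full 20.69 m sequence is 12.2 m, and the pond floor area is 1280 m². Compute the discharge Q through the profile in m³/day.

0.477

Flow is perpendicular to layering, so the layers act in series and the equivalent K is the thickness-weighted harmonic mean.
Total thickness L = 12.7 + 2.93 + 2.83 + 2.23 = 20.69 m.
Σ(b_i/K_i) = 12.7/0.000388 + 2.93/11.9 + 2.83/24.3 + 2.23/7.31 = 32733 d.
K_eq = L / Σ(b_i/K_i) = 20.69 / 32733 = 0.0006321 m/day.
Q = K_eq · A · (Δh/L) = 0.0006321 × 1280 × (12.2/20.69) = 0.4771 m³/day.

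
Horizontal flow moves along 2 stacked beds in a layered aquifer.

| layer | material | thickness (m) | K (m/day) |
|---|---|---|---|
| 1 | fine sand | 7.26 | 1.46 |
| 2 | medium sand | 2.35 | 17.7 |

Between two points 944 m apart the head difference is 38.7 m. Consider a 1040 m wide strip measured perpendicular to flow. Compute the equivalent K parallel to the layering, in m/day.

Flow is parallel to layering, so each bed carries its own Darcy discharge and the transmissivities add.
Σ(K_i·b_i) = 1.46×7.26 + 17.7×2.35 = 52.19 m²/day.
Total thickness b = 9.610 m, so K_eq = Σ(K_i·b_i)/b = 5.431 m/day.

5.43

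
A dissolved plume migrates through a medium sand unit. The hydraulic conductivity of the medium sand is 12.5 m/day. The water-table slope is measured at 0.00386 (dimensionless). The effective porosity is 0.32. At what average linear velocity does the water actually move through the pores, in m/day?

0.151

Hydraulic gradient i = 0.00386.
Darcy flux q = K · i = 12.50 × 0.003860 = 0.04825 m/day.
Seepage velocity v = q / n_e = 0.04825 / 0.32 = 0.1508 m/day.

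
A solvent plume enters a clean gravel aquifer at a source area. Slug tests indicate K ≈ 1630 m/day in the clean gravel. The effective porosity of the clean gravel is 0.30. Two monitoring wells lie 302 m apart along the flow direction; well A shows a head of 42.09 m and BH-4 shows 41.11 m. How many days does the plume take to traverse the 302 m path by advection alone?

Hydraulic gradient i = (42.09 − 41.11) / 302 = 0.98 / 302 = 0.003245.
Darcy flux q = K · i = 1630 × 0.003245 = 5.289 m/day.
Seepage velocity v = q / n_e = 5.289 / 0.30 = 17.63 m/day.
Travel time t = L / v = 302 / 17.63 = 17.13 days.

17.1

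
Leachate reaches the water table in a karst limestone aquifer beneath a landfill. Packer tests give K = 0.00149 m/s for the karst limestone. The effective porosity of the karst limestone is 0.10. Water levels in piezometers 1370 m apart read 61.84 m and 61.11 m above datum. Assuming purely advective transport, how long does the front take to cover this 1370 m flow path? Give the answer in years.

Convert K: 0.00149 m/s × 86400 = 128.7 m/day.
Hydraulic gradient i = (61.84 − 61.11) / 1370 = 0.73 / 1370 = 0.0005328.
Darcy flux q = K · i = 128.7 × 0.0005328 = 0.06860 m/day.
Seepage velocity v = q / n_e = 0.06860 / 0.10 = 0.6860 m/day.
Travel time t = L / v = 1370 / 0.6860 = 1997 days = 5.468 years.

5.47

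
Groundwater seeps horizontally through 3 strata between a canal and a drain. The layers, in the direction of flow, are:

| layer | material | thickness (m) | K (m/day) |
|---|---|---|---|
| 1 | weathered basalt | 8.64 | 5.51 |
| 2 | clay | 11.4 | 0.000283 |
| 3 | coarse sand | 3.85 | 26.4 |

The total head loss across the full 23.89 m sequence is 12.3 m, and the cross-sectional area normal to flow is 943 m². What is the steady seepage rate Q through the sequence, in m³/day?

0.288

Flow is perpendicular to layering, so the layers act in series and the equivalent K is the thickness-weighted harmonic mean.
Total thickness L = 8.64 + 11.4 + 3.85 = 23.89 m.
Σ(b_i/K_i) = 8.64/5.51 + 11.4/0.000283 + 3.85/26.4 = 40284 d.
K_eq = L / Σ(b_i/K_i) = 23.89 / 40284 = 0.0005930 m/day.
Q = K_eq · A · (Δh/L) = 0.0005930 × 943 × (12.3/23.89) = 0.2879 m³/day.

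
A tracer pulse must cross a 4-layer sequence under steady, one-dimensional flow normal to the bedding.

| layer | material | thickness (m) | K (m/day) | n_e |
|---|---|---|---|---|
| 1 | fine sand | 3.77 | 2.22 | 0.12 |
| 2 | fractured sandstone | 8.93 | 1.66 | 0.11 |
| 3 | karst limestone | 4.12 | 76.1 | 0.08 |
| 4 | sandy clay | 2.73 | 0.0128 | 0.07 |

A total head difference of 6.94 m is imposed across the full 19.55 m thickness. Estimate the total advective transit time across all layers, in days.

62.1

With flow normal to the layers, continuity requires the same specific discharge q through every layer.
Σ(b_i/K_i) = 3.77/2.22 + 8.93/1.66 + 4.12/76.1 + 2.73/0.0128 = 220.4 d.
q = Δh / Σ(b_i/K_i) = 6.94 / 220.4 = 0.03149 m/day.
In each layer the seepage velocity is v_i = q/n_i, so the layer transit time is t_i = b_i·n_i / q:
  layer 1 (fine sand): t_1 = 3.77 × 0.12 / 0.03149 = 14.37 d
  layer 2 (fractured sandstone): t_2 = 8.93 × 0.11 / 0.03149 = 31.20 d
  layer 3 (karst limestone): t_3 = 4.12 × 0.08 / 0.03149 = 10.47 d
  layer 4 (sandy clay): t_4 = 2.73 × 0.07 / 0.03149 = 6.069 d
Total t = Σ t_i = 62.10 days.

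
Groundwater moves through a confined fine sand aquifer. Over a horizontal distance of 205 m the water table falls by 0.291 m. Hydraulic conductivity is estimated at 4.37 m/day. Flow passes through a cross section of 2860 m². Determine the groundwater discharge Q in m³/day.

Hydraulic gradient i = Δh / L = 0.291 / 205 = 0.001420.
Darcy's law: Q = K · A · i = 4.370 × 2860 × 0.001420 = 17.74 m³/day.

17.7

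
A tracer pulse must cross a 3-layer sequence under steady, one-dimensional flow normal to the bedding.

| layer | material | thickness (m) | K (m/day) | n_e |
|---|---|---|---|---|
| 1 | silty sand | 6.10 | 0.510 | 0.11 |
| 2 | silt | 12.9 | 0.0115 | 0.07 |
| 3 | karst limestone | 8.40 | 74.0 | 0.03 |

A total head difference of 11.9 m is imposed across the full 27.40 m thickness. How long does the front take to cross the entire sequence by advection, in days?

174

With flow normal to the layers, continuity requires the same specific discharge q through every layer.
Σ(b_i/K_i) = 6.10/0.510 + 12.9/0.0115 + 8.40/74.0 = 1134 d.
q = Δh / Σ(b_i/K_i) = 11.9 / 1134 = 0.01050 m/day.
In each layer the seepage velocity is v_i = q/n_i, so the layer transit time is t_i = b_i·n_i / q:
  layer 1 (silty sand): t_1 = 6.10 × 0.11 / 0.01050 = 63.93 d
  layer 2 (silt): t_2 = 12.9 × 0.07 / 0.01050 = 86.04 d
  layer 3 (karst limestone): t_3 = 8.40 × 0.03 / 0.01050 = 24.01 d
Total t = Σ t_i = 174.0 days.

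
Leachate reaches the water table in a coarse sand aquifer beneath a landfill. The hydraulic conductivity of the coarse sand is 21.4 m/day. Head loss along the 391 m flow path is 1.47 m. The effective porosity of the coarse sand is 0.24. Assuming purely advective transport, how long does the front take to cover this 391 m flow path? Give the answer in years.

3.19

Hydraulic gradient i = Δh / L = 1.47 / 391 = 0.003760.
Darcy flux q = K · i = 21.40 × 0.003760 = 0.08046 m/day.
Seepage velocity v = q / n_e = 0.08046 / 0.24 = 0.3352 m/day.
Travel time t = L / v = 391 / 0.3352 = 1166 days = 3.193 years.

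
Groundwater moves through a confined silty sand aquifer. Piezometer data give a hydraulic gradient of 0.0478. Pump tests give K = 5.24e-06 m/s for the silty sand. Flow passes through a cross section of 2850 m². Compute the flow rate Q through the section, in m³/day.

61.7

Convert K: 5.24e-06 m/s × 86400 = 0.4527 m/day.
Hydraulic gradient i = 0.0478.
Darcy's law: Q = K · A · i = 0.4527 × 2850 × 0.04780 = 61.68 m³/day.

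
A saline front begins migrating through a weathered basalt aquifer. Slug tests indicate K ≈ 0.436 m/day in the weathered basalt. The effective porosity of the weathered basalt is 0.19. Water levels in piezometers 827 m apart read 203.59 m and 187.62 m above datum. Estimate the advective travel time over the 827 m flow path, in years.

Hydraulic gradient i = (203.59 − 187.62) / 827 = 15.97 / 827 = 0.01931.
Darcy flux q = K · i = 0.4360 × 0.01931 = 0.008419 m/day.
Seepage velocity v = q / n_e = 0.008419 / 0.19 = 0.04431 m/day.
Travel time t = L / v = 827 / 0.04431 = 18663 days = 51.10 years.

51.1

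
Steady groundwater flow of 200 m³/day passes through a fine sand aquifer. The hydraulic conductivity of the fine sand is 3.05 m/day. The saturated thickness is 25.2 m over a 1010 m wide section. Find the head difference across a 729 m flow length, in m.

Cross-sectional area A = 1010 × 25.2 = 25452 m².
From Q = K·A·i, i = Q / (K·A) = 200 / (3.050 × 25452) = 0.002576.
Head loss Δh = i · L = 0.002576 × 729 = 1.878 m.

1.88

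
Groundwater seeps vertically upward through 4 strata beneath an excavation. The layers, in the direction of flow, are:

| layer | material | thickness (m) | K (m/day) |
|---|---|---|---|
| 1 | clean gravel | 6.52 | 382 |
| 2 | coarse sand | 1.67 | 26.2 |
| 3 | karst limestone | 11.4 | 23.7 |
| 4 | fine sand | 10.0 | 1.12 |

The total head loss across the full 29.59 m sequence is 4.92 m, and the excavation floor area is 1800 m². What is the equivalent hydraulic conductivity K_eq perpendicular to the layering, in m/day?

3.12

Flow is perpendicular to layering, so the layers act in series and the equivalent K is the thickness-weighted harmonic mean.
Total thickness L = 6.52 + 1.67 + 11.4 + 10.0 = 29.59 m.
Σ(b_i/K_i) = 6.52/382 + 1.67/26.2 + 11.4/23.7 + 10.0/1.12 = 9.490 d.
K_eq = L / Σ(b_i/K_i) = 29.59 / 9.490 = 3.118 m/day.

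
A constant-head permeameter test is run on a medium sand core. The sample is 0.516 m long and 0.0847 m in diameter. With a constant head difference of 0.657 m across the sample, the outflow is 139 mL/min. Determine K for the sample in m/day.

27.9

Cross-sectional area A = π·(d/2)² = π × (0.0847/2)² = 0.005635 m².
Convert discharge: 139 mL/min = 2.317e-06 m³/s.
Darcy's law rearranged: K = Q·L / (A·Δh) = 2.317e-06 × 0.516 / (0.005635 × 0.657) = 0.0003229 m/s = 27.90 m/day.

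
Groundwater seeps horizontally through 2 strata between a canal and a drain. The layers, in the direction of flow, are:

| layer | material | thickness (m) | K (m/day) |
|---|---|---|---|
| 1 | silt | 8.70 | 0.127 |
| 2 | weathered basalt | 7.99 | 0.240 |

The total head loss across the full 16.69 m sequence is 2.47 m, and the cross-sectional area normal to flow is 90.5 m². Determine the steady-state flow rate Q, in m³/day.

2.20

Flow is perpendicular to layering, so the layers act in series and the equivalent K is the thickness-weighted harmonic mean.
Total thickness L = 8.70 + 7.99 = 16.69 m.
Σ(b_i/K_i) = 8.70/0.127 + 7.99/0.240 = 101.8 d.
K_eq = L / Σ(b_i/K_i) = 16.69 / 101.8 = 0.1640 m/day.
Q = K_eq · A · (Δh/L) = 0.1640 × 90.5 × (2.47/16.69) = 2.196 m³/day.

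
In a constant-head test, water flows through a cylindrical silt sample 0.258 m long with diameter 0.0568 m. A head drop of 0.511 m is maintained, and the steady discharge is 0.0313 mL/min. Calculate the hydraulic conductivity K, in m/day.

Cross-sectional area A = π·(d/2)² = π × (0.0568/2)² = 0.002534 m².
Convert discharge: 0.0313 mL/min = 5.217e-10 m³/s.
Darcy's law rearranged: K = Q·L / (A·Δh) = 5.217e-10 × 0.258 / (0.002534 × 0.511) = 1.039e-07 m/s = 0.008981 m/day.

0.00898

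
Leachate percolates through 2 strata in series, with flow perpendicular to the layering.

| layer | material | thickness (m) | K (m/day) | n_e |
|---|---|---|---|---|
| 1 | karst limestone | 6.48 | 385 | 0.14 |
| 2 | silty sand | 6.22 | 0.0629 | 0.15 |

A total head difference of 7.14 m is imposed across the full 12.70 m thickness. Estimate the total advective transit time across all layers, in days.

With flow normal to the layers, continuity requires the same specific discharge q through every layer.
Σ(b_i/K_i) = 6.48/385 + 6.22/0.0629 = 98.90 d.
q = Δh / Σ(b_i/K_i) = 7.14 / 98.90 = 0.07219 m/day.
In each layer the seepage velocity is v_i = q/n_i, so the layer transit time is t_i = b_i·n_i / q:
  layer 1 (karst limestone): t_1 = 6.48 × 0.14 / 0.07219 = 12.57 d
  layer 2 (silty sand): t_2 = 6.22 × 0.15 / 0.07219 = 12.92 d
Total t = Σ t_i = 25.49 days.

25.5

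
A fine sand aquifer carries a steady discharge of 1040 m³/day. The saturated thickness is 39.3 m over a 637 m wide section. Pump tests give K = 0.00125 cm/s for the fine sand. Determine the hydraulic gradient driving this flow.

0.0385

Convert K: 0.00125 cm/s × 864 = 1.080 m/day.
Cross-sectional area A = 637 × 39.3 = 25034 m².
From Q = K·A·i, i = Q / (K·A) = 1040 / (1.080 × 25034) = 0.03847.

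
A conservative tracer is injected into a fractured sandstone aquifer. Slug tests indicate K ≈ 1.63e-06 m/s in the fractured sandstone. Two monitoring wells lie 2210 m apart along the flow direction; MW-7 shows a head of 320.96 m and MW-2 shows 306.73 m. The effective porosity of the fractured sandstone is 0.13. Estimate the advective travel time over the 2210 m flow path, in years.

867

Convert K: 1.63e-06 m/s × 86400 = 0.1408 m/day.
Hydraulic gradient i = (320.96 − 306.73) / 2210 = 14.23 / 2210 = 0.006439.
Darcy flux q = K · i = 0.1408 × 0.006439 = 0.0009068 m/day.
Seepage velocity v = q / n_e = 0.0009068 / 0.13 = 0.006975 m/day.
Travel time t = L / v = 2210 / 0.006975 = 3.168e+05 days = 867.4 years.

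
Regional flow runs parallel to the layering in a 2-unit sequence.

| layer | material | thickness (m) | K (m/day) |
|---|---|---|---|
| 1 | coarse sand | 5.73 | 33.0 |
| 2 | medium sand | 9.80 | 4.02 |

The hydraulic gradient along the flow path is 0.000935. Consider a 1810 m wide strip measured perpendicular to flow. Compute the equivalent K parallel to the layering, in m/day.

14.7

Flow is parallel to layering, so each bed carries its own Darcy discharge and the transmissivities add.
Σ(K_i·b_i) = 33.0×5.73 + 4.02×9.80 = 228.5 m²/day.
Total thickness b = 15.53 m, so K_eq = Σ(K_i·b_i)/b = 14.71 m/day.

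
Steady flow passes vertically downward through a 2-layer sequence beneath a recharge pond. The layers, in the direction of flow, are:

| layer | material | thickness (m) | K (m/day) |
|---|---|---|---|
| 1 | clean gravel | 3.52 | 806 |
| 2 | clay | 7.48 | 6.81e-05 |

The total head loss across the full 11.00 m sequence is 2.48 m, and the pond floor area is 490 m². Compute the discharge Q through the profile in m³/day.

Flow is perpendicular to layering, so the layers act in series and the equivalent K is the thickness-weighted harmonic mean.
Total thickness L = 3.52 + 7.48 = 11.00 m.
Σ(b_i/K_i) = 3.52/806 + 7.48/6.81e-05 = 1.098e+05 d.
K_eq = L / Σ(b_i/K_i) = 11.00 / 1.098e+05 = 0.0001001 m/day.
Q = K_eq · A · (Δh/L) = 0.0001001 × 490 × (2.48/11.00) = 0.01106 m³/day.

0.0111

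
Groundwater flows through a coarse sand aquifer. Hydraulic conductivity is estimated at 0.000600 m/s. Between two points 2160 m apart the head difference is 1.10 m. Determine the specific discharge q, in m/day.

0.0264

Convert K: 0.000600 m/s × 86400 = 51.84 m/day.
Hydraulic gradient i = Δh / L = 1.10 / 2160 = 0.0005093.
Specific discharge q = K · i = 51.84 × 0.0005093 = 0.02640 m/day.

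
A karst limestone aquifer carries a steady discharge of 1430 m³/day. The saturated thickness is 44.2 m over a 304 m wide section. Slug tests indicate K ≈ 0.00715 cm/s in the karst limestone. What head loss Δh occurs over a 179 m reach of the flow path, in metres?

3.08

Convert K: 0.00715 cm/s × 864 = 6.178 m/day.
Cross-sectional area A = 304 × 44.2 = 13437 m².
From Q = K·A·i, i = Q / (K·A) = 1430 / (6.178 × 13437) = 0.01723.
Head loss Δh = i · L = 0.01723 × 179 = 3.084 m.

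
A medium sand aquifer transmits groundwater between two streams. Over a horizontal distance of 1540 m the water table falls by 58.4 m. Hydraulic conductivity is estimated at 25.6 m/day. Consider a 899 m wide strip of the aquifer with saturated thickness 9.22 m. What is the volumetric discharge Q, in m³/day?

Cross-sectional area A = 899 × 9.22 = 8289 m².
Hydraulic gradient i = Δh / L = 58.4 / 1540 = 0.03792.
Darcy's law: Q = K · A · i = 25.60 × 8289 × 0.03792 = 8047 m³/day.

8050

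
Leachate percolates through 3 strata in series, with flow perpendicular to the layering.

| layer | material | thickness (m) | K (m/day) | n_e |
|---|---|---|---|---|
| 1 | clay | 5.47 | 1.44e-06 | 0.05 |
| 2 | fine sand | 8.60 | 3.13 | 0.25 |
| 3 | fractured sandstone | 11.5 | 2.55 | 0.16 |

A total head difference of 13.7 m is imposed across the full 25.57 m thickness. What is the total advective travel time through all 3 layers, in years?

With flow normal to the layers, continuity requires the same specific discharge q through every layer.
Σ(b_i/K_i) = 5.47/1.44e-06 + 8.60/3.13 + 11.5/2.55 = 3.799e+06 d.
q = Δh / Σ(b_i/K_i) = 13.7 / 3.799e+06 = 3.607e-06 m/day.
In each layer the seepage velocity is v_i = q/n_i, so the layer transit time is t_i = b_i·n_i / q:
  layer 1 (clay): t_1 = 5.47 × 0.05 / 3.607e-06 = 75834 d
  layer 2 (fine sand): t_2 = 8.60 × 0.25 / 3.607e-06 = 5.961e+05 d
  layer 3 (fractured sandstone): t_3 = 11.5 × 0.16 / 3.607e-06 = 5.102e+05 d
Total t = Σ t_i = 1.182e+06 days = 3237 years.

3240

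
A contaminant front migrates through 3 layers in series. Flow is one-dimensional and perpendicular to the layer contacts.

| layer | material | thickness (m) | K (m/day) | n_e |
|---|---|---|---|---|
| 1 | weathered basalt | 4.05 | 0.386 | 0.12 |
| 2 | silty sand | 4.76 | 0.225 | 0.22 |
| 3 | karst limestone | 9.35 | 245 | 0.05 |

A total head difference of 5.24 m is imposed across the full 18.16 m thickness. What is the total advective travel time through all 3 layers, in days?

12.1

With flow normal to the layers, continuity requires the same specific discharge q through every layer.
Σ(b_i/K_i) = 4.05/0.386 + 4.76/0.225 + 9.35/245 = 31.69 d.
q = Δh / Σ(b_i/K_i) = 5.24 / 31.69 = 0.1654 m/day.
In each layer the seepage velocity is v_i = q/n_i, so the layer transit time is t_i = b_i·n_i / q:
  layer 1 (weathered basalt): t_1 = 4.05 × 0.12 / 0.1654 = 2.939 d
  layer 2 (silty sand): t_2 = 4.76 × 0.22 / 0.1654 = 6.332 d
  layer 3 (karst limestone): t_3 = 9.35 × 0.05 / 0.1654 = 2.827 d
Total t = Σ t_i = 12.10 days.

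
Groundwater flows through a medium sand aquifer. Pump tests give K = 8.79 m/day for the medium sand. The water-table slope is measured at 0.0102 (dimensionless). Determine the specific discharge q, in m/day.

0.0897

Hydraulic gradient i = 0.0102.
Specific discharge q = K · i = 8.790 × 0.01020 = 0.08966 m/day.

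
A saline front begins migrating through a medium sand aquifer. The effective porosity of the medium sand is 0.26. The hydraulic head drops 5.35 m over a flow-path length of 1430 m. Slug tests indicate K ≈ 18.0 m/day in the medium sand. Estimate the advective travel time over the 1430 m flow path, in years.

Hydraulic gradient i = Δh / L = 5.35 / 1430 = 0.003741.
Darcy flux q = K · i = 18.00 × 0.003741 = 0.06734 m/day.
Seepage velocity v = q / n_e = 0.06734 / 0.26 = 0.2590 m/day.
Travel time t = L / v = 1430 / 0.2590 = 5521 days = 15.12 years.

15.1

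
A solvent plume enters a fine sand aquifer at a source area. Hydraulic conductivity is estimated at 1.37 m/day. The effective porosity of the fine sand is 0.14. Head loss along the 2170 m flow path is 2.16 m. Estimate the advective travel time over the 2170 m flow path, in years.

Hydraulic gradient i = Δh / L = 2.16 / 2170 = 0.0009954.
Darcy flux q = K · i = 1.370 × 0.0009954 = 0.001364 m/day.
Seepage velocity v = q / n_e = 0.001364 / 0.14 = 0.009741 m/day.
Travel time t = L / v = 2170 / 0.009741 = 2.228e+05 days = 609.9 years.

610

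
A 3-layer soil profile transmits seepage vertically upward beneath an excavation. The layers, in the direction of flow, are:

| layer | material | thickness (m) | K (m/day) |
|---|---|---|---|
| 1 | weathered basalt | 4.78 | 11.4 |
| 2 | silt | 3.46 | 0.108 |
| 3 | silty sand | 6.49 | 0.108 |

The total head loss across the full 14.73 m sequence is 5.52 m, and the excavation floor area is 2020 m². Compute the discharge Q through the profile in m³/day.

Flow is perpendicular to layering, so the layers act in series and the equivalent K is the thickness-weighted harmonic mean.
Total thickness L = 4.78 + 3.46 + 6.49 = 14.73 m.
Σ(b_i/K_i) = 4.78/11.4 + 3.46/0.108 + 6.49/0.108 = 92.55 d.
K_eq = L / Σ(b_i/K_i) = 14.73 / 92.55 = 0.1592 m/day.
Q = K_eq · A · (Δh/L) = 0.1592 × 2020 × (5.52/14.73) = 120.5 m³/day.

120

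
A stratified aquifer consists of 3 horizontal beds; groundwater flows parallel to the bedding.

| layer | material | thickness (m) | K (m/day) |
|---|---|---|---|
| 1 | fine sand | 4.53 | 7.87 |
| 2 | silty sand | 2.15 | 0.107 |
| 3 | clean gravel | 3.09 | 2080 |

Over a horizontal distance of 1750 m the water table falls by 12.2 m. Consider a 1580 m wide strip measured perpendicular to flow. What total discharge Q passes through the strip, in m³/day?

Flow is parallel to layering, so each bed carries its own Darcy discharge and the transmissivities add.
Σ(K_i·b_i) = 7.87×4.53 + 0.107×2.15 + 2080×3.09 = 6463 m²/day.
Hydraulic gradient i = Δh / L = 12.2 / 1750 = 0.006971.
Q = Σ(K_i·b_i) · W · i = 6463 × 1580 × 0.006971 = 71190 m³/day.

71200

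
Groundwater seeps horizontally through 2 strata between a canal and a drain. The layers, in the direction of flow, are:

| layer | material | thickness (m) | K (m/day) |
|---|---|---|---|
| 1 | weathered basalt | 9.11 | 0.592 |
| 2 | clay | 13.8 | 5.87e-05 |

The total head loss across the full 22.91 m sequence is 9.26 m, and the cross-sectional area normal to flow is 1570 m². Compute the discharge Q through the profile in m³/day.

0.0618

Flow is perpendicular to layering, so the layers act in series and the equivalent K is the thickness-weighted harmonic mean.
Total thickness L = 9.11 + 13.8 = 22.91 m.
Σ(b_i/K_i) = 9.11/0.592 + 13.8/5.87e-05 = 2.351e+05 d.
K_eq = L / Σ(b_i/K_i) = 22.91 / 2.351e+05 = 9.744e-05 m/day.
Q = K_eq · A · (Δh/L) = 9.744e-05 × 1570 × (9.26/22.91) = 0.06184 m³/day.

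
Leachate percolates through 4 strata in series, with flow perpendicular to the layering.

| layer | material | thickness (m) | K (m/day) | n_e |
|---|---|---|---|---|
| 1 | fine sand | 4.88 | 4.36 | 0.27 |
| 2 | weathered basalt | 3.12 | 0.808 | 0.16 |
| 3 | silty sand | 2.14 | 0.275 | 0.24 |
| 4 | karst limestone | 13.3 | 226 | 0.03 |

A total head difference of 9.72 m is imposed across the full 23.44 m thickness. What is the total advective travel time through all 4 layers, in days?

3.60

With flow normal to the layers, continuity requires the same specific discharge q through every layer.
Σ(b_i/K_i) = 4.88/4.36 + 3.12/0.808 + 2.14/0.275 + 13.3/226 = 12.82 d.
q = Δh / Σ(b_i/K_i) = 9.72 / 12.82 = 0.7581 m/day.
In each layer the seepage velocity is v_i = q/n_i, so the layer transit time is t_i = b_i·n_i / q:
  layer 1 (fine sand): t_1 = 4.88 × 0.27 / 0.7581 = 1.738 d
  layer 2 (weathered basalt): t_2 = 3.12 × 0.16 / 0.7581 = 0.6585 d
  layer 3 (silty sand): t_3 = 2.14 × 0.24 / 0.7581 = 0.6775 d
  layer 4 (karst limestone): t_4 = 13.3 × 0.03 / 0.7581 = 0.5263 d
Total t = Σ t_i = 3.600 days.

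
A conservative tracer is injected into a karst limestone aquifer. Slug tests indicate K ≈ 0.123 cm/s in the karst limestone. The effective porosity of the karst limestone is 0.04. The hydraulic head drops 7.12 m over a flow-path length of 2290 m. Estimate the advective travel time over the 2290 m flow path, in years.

Convert K: 0.123 cm/s × 864 = 106.3 m/day.
Hydraulic gradient i = Δh / L = 7.12 / 2290 = 0.003109.
Darcy flux q = K · i = 106.3 × 0.003109 = 0.3304 m/day.
Seepage velocity v = q / n_e = 0.3304 / 0.04 = 8.260 m/day.
Travel time t = L / v = 2290 / 8.260 = 277.2 days = 0.7590 years.

0.759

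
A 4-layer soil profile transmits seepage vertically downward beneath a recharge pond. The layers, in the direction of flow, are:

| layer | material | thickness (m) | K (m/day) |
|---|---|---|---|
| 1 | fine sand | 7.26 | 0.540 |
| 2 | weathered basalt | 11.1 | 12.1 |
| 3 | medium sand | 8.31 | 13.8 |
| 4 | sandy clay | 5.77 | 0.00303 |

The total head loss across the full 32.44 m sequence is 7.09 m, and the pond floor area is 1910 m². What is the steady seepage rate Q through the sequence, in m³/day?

Flow is perpendicular to layering, so the layers act in series and the equivalent K is the thickness-weighted harmonic mean.
Total thickness L = 7.26 + 11.1 + 8.31 + 5.77 = 32.44 m.
Σ(b_i/K_i) = 7.26/0.540 + 11.1/12.1 + 8.31/13.8 + 5.77/0.00303 = 1919 d.
K_eq = L / Σ(b_i/K_i) = 32.44 / 1919 = 0.01690 m/day.
Q = K_eq · A · (Δh/L) = 0.01690 × 1910 × (7.09/32.44) = 7.056 m³/day.

7.06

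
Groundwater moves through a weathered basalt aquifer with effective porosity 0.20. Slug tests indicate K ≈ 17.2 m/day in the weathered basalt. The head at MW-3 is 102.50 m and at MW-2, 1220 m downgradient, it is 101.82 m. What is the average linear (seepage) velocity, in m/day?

Hydraulic gradient i = (102.50 − 101.82) / 1220 = 0.68 / 1220 = 0.0005574.
Darcy flux q = K · i = 17.20 × 0.0005574 = 0.009587 m/day.
Seepage velocity v = q / n_e = 0.009587 / 0.20 = 0.04793 m/day.

0.0479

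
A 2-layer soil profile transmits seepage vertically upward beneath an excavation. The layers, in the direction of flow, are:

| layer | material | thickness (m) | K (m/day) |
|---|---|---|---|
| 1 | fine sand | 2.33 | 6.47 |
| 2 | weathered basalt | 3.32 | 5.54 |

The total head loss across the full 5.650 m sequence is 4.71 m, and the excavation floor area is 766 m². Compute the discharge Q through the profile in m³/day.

3760

Flow is perpendicular to layering, so the layers act in series and the equivalent K is the thickness-weighted harmonic mean.
Total thickness L = 2.33 + 3.32 = 5.650 m.
Σ(b_i/K_i) = 2.33/6.47 + 3.32/5.54 = 0.9594 d.
K_eq = L / Σ(b_i/K_i) = 5.650 / 0.9594 = 5.889 m/day.
Q = K_eq · A · (Δh/L) = 5.889 × 766 × (4.71/5.650) = 3761 m³/day.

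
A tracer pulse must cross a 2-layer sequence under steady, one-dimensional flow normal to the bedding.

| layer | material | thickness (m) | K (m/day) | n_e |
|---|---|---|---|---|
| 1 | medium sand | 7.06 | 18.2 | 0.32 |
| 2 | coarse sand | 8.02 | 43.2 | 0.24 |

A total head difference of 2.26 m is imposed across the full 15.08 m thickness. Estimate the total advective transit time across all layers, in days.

1.06

With flow normal to the layers, continuity requires the same specific discharge q through every layer.
Σ(b_i/K_i) = 7.06/18.2 + 8.02/43.2 = 0.5736 d.
q = Δh / Σ(b_i/K_i) = 2.26 / 0.5736 = 3.940 m/day.
In each layer the seepage velocity is v_i = q/n_i, so the layer transit time is t_i = b_i·n_i / q:
  layer 1 (medium sand): t_1 = 7.06 × 0.32 / 3.940 = 0.5734 d
  layer 2 (coarse sand): t_2 = 8.02 × 0.24 / 3.940 = 0.4885 d
Total t = Σ t_i = 1.062 days.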